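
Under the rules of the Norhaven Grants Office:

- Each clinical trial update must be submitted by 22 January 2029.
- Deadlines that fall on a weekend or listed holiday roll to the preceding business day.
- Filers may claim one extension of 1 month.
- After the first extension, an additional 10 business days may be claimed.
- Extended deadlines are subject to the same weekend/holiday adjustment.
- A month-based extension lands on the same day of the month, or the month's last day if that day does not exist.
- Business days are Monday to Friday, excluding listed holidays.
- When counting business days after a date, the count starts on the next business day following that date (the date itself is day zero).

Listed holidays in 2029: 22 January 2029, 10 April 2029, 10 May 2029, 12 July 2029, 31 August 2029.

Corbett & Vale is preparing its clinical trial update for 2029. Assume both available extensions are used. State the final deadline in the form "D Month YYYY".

5 March 2029

The stated deadline is 22 January 2029.
22 January 2029 is a listed holiday; the preceding business day is 19 January 2029 (Friday).
The 1 month extension carries 19 January 2029 to 19 February 2029.
19 February 2029 falls on a Monday, which is a business day, so no adjustment is needed.
Counting 10 further business days from 19 February 2029 reaches 5 March 2029.
5 March 2029 falls on a Monday, which is a business day, so no adjustment is needed.
So the filing is due 5 March 2029.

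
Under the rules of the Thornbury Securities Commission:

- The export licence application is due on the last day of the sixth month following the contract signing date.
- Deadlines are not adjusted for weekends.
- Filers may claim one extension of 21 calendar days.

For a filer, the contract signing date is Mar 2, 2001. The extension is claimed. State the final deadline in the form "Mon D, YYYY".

Oct 21, 2001

6 months after Mar 2, 2001 falls in September 2001; the last day of that month is Sep 30, 2001.
No adjustment is made for weekends or holidays, so Sep 30, 2001 stands.
With the 21-day extension, Sep 30, 2001 becomes Oct 21, 2001.
Oct 21, 2001 falls on a Sunday. The rules make no weekend/holiday allowance, so it remains Oct 21, 2001.
Deadline: Oct 21, 2001.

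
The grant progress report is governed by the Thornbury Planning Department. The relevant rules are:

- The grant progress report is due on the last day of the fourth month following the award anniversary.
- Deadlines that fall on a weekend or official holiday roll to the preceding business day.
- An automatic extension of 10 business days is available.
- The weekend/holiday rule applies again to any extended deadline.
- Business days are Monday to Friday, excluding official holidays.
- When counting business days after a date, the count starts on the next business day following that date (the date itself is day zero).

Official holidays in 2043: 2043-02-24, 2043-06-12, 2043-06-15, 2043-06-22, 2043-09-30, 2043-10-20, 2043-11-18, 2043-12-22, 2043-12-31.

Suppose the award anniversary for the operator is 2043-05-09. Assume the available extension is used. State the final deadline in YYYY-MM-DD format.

2043-10-14

The fourth month after 2043-05-09 is September 2043, whose last day is 2043-09-30.
2043-09-30 is a listed holiday; the preceding business day is 2043-09-29 (Tuesday).
Counting 10 further business days from 2043-09-29 reaches 2043-10-14.
2043-10-14 is a Wednesday and not a listed holiday, so it stands.
Final deadline: 2043-10-14.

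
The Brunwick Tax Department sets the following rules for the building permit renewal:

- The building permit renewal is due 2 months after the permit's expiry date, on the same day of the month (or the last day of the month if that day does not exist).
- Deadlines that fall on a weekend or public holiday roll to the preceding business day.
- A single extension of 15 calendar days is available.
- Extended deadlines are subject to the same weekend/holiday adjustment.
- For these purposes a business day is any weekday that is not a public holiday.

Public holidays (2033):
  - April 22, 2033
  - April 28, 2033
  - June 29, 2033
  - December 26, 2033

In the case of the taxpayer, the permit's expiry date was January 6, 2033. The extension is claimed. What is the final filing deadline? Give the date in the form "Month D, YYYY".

March 18, 2033

Moving 2 months forward from January 6, 2033 on the corresponding day gives March 6, 2033.
March 6, 2033 is a Sunday; the preceding business day is March 4, 2033 (Friday).
The 15-calendar-day extension moves the deadline from March 4, 2033 to March 19, 2033.
March 19, 2033 falls on a Saturday. Rolling to the preceding business day gives March 18, 2033, a Friday.
Final deadline: March 18, 2033.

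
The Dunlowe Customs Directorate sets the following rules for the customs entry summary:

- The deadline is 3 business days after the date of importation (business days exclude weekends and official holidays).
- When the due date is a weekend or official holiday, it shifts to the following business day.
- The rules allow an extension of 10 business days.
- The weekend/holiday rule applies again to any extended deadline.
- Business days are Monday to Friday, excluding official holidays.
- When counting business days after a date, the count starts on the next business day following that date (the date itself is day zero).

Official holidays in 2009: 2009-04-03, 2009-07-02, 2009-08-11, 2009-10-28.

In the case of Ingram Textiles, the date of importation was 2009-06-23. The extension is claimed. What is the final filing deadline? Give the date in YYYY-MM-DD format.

Counting 3 business days after 2009-06-23 (skipping weekends and listed holidays) reaches 2009-06-26.
2009-06-26 is a Friday and not a listed holiday, so it stands.
Applying the 10-business-day extension: 10 business days after 2009-06-26 is 2009-07-13.
2009-07-13 is a Monday and not a listed holiday, so it stands.
Final deadline: 2009-07-13.

2009-07-13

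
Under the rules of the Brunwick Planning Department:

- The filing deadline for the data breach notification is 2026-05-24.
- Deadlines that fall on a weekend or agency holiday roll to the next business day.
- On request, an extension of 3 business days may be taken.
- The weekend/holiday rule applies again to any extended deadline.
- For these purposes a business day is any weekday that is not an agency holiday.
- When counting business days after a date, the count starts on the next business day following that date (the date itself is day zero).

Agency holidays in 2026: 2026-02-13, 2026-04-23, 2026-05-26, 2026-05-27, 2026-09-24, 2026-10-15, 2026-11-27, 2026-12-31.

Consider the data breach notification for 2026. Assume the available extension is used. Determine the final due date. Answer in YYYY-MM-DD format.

2026-06-01

The stated deadline is 2026-05-24.
2026-05-24 is a Sunday; the next business day is 2026-05-25 (Monday).
The 3-business-day extension runs from 2026-05-25 to 2026-06-01.
2026-06-01 is a Monday and not a listed holiday, so it stands.
The final due date is 2026-06-01.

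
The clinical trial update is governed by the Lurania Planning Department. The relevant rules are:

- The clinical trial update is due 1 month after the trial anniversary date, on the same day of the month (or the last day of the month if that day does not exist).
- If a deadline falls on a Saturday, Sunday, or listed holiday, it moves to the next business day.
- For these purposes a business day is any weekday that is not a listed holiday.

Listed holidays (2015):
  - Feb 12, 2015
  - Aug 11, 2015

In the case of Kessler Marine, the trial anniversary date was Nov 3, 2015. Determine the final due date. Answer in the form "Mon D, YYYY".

1 month after Nov 3, 2015, on the same day of the month, is Dec 3, 2015.
Dec 3, 2015 is a Thursday and not a listed holiday, so it stands.
The final due date is Dec 3, 2015.

Dec 3, 2015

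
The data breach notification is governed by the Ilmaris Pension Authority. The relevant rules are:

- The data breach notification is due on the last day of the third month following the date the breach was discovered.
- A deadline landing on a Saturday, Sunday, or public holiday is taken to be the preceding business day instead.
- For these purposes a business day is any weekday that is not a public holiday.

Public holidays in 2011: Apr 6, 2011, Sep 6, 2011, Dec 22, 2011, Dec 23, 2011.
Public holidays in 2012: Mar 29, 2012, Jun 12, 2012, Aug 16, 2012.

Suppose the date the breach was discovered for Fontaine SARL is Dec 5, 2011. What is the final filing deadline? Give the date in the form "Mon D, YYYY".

Mar 30, 2012

The third month after Dec 5, 2011 is March 2012, whose last day is Mar 31, 2012.
Mar 31, 2012 falls on a Saturday. Rolling to the preceding business day gives Mar 30, 2012, a Friday.
Deadline: Mar 30, 2012.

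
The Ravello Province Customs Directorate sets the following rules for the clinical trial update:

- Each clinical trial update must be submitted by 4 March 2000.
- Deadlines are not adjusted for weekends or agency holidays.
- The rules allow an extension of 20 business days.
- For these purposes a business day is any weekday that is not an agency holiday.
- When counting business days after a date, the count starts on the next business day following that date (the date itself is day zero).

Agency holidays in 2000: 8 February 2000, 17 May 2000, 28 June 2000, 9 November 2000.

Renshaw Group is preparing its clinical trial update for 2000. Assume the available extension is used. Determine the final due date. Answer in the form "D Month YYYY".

The statutory due date is 4 March 2000.
4 March 2000 falls on a Saturday. The rules make no weekend/holiday allowance, so it remains 4 March 2000.
The 20-business-day extension runs from 4 March 2000 to 31 March 2000.
No adjustment is made for weekends or holidays, so 31 March 2000 stands.
The final due date is 31 March 2000.

31 March 2000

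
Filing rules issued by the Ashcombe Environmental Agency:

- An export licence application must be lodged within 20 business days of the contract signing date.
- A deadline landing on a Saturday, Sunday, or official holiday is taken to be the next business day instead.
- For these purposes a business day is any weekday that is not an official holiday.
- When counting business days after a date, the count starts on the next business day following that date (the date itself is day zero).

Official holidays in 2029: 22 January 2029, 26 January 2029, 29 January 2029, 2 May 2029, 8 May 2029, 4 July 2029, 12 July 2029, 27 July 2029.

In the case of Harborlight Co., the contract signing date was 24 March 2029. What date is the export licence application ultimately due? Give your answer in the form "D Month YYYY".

20 April 2029

20 business days after 24 March 2029, excluding weekends and holidays, is 20 April 2029.
Since 20 April 2029 is a Friday and not a holiday, the date is unchanged.
The final due date is 20 April 2029.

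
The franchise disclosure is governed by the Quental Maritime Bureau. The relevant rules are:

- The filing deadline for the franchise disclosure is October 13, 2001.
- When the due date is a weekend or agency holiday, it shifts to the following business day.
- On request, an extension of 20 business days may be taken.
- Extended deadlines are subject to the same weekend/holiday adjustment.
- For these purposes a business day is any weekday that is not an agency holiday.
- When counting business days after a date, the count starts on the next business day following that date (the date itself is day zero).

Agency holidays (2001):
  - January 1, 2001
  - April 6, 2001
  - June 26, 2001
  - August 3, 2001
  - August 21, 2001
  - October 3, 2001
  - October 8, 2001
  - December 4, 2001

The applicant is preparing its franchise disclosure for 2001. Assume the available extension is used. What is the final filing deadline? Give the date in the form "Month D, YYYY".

November 12, 2001

The statutory due date is October 13, 2001.
Because October 13, 2001 is a Saturday, the deadline becomes October 15, 2001 (Monday).
Applying the 20-business-day extension: 20 business days after October 15, 2001 is November 12, 2001.
November 12, 2001 (Monday) is already a business day.
Final deadline: November 12, 2001.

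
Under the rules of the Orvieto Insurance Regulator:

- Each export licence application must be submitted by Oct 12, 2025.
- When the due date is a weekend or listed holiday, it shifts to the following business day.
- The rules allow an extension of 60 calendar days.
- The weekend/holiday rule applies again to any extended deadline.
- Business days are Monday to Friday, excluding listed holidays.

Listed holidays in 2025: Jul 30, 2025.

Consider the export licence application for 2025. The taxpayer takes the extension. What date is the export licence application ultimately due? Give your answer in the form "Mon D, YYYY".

The statutory due date is Oct 12, 2025.
Oct 12, 2025 is a Sunday, so it moves to the next business day, Oct 13, 2025 (Monday).
With the 60-day extension, Oct 13, 2025 becomes Dec 12, 2025.
Since Dec 12, 2025 is a Friday and not a holiday, the date is unchanged.
Deadline: Dec 12, 2025.

Dec 12, 2025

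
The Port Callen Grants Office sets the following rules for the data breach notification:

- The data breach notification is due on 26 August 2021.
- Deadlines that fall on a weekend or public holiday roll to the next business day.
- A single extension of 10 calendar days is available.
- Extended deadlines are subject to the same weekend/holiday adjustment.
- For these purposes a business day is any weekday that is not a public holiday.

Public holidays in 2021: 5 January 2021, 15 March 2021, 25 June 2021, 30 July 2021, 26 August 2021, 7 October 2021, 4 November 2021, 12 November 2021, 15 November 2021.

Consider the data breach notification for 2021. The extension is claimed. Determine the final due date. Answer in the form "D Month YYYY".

The stated deadline is 26 August 2021.
Because 26 August 2021 is a listed holiday, the deadline becomes 27 August 2021 (Friday).
Add the 10 calendar-day extension to 27 August 2021: 6 September 2021.
Since 6 September 2021 is a Monday and not a holiday, the date is unchanged.
The final due date is 6 September 2021.

6 September 2021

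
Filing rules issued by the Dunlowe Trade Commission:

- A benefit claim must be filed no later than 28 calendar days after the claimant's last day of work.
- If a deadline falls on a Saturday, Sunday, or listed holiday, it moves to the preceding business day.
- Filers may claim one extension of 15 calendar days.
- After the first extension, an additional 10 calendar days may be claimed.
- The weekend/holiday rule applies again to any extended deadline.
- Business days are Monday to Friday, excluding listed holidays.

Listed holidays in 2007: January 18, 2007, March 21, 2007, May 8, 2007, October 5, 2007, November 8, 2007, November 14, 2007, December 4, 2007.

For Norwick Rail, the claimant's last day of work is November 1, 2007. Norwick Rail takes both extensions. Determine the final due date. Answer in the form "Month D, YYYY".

December 24, 2007

28 calendar days after November 1, 2007 is November 29, 2007.
Since November 29, 2007 is a Thursday and not a holiday, the date is unchanged.
With the 15-day extension, November 29, 2007 becomes December 14, 2007.
December 14, 2007 (Friday) is already a business day.
Applying the 10-calendar-day extension: December 14, 2007 + 10 days = December 24, 2007.
Since December 24, 2007 is a Monday and not a holiday, the date is unchanged.
The final due date is December 24, 2007.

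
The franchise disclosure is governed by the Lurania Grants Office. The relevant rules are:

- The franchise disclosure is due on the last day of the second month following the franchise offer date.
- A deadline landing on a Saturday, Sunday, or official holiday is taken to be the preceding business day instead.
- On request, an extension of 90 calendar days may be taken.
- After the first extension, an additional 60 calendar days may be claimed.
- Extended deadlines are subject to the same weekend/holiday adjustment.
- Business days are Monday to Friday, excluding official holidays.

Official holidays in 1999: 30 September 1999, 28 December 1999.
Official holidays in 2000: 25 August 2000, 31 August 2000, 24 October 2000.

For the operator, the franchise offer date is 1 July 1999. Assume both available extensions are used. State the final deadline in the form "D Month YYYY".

2 months after 1 July 1999 falls in September 1999; the last day of that month is 30 September 1999.
30 September 1999 is a listed holiday, so it moves to the preceding business day, 29 September 1999 (Wednesday).
The 90-calendar-day extension moves the deadline from 29 September 1999 to 28 December 1999.
28 December 1999 is a listed holiday, so it moves to the preceding business day, 27 December 1999 (Monday).
Add the 60 calendar-day extension to 27 December 1999: 25 February 2000.
25 February 2000 is a Friday and not a listed holiday, so it stands.
Deadline: 25 February 2000.

25 February 2000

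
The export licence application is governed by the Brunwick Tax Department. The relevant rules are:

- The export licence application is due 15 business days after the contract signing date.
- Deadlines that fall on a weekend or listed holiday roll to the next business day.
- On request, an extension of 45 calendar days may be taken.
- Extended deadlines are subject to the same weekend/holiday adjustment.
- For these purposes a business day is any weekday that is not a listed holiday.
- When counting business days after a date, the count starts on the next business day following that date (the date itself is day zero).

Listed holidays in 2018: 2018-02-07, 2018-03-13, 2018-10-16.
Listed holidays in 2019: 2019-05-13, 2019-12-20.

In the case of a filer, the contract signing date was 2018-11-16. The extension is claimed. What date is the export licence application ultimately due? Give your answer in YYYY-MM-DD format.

2019-01-21

Starting the day after 2018-11-16 and counting 15 business days lands on 2018-12-07.
2018-12-07 (Friday) is already a business day.
With the 45-day extension, 2018-12-07 becomes 2019-01-21.
2019-01-21 is a Monday and not a listed holiday, so it stands.
The final due date is 2019-01-21.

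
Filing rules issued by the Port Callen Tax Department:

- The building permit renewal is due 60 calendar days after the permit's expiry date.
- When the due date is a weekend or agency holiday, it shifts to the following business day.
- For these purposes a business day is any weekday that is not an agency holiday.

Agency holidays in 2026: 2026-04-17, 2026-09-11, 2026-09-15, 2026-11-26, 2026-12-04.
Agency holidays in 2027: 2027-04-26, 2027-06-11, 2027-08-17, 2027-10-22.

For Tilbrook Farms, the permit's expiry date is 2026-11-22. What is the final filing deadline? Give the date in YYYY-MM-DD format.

60 calendar days after 2026-11-22 is 2027-01-21.
2027-01-21 (Thursday) is already a business day.
The final due date is 2027-01-21.

2027-01-21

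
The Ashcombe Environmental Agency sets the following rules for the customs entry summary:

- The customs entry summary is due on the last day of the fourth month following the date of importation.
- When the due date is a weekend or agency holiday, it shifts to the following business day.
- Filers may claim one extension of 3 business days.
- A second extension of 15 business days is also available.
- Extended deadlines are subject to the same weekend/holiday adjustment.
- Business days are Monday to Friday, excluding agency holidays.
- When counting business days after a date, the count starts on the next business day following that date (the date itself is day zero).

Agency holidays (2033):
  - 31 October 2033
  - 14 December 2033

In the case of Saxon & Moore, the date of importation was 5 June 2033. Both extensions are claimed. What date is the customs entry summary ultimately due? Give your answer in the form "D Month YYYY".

25 November 2033

The fourth month after 5 June 2033 is October 2033, whose last day is 31 October 2033.
31 October 2033 is a listed holiday; the next business day is 1 November 2033 (Tuesday).
Applying the 3-business-day extension: 3 business days after 1 November 2033 is 4 November 2033.
4 November 2033 (Friday) is already a business day.
Applying the 15-business-day extension: 15 business days after 4 November 2033 is 25 November 2033.
25 November 2033 is a Friday and not a listed holiday, so it stands.
So the filing is due 25 November 2033.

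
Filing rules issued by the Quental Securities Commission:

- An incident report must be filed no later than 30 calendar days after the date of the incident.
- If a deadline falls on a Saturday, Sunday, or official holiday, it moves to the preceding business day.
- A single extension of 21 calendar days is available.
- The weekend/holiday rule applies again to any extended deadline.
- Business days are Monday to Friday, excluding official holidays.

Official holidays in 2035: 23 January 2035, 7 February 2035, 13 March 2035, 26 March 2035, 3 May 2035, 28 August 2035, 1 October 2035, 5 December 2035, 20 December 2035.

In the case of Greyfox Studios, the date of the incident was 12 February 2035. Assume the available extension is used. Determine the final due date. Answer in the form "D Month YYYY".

Adding 30 calendar days to 12 February 2035 gives 14 March 2035.
14 March 2035 (Wednesday) is already a business day.
Add the 21 calendar-day extension to 14 March 2035: 4 April 2035.
4 April 2035 is a Wednesday and not a listed holiday, so it stands.
So the filing is due 4 April 2035.

4 April 2035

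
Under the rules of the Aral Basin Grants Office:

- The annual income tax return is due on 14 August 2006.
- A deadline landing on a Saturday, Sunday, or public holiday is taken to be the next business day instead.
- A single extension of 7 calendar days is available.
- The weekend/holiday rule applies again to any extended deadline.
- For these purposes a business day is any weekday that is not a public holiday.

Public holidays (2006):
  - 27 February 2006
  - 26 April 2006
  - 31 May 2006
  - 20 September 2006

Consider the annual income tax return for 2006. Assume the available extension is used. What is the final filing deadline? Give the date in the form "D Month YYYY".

The statutory due date is 14 August 2006.
14 August 2006 falls on a Monday, which is a business day, so no adjustment is needed.
Applying the 7-calendar-day extension: 14 August 2006 + 7 days = 21 August 2006.
21 August 2006 is a Monday and not a listed holiday, so it stands.
So the filing is due 21 August 2006.

21 August 2006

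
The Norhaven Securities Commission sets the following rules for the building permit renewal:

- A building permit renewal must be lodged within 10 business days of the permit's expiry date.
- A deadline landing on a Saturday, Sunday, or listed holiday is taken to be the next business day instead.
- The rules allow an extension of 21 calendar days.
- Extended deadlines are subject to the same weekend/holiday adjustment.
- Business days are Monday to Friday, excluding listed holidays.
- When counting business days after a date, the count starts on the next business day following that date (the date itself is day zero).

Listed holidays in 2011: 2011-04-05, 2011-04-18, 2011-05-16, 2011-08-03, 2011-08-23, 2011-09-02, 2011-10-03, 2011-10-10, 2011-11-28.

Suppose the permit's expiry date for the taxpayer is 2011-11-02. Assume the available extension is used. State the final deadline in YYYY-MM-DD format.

Starting the day after 2011-11-02 and counting 10 business days lands on 2011-11-16.
Since 2011-11-16 is a Wednesday and not a holiday, the date is unchanged.
With the 21-day extension, 2011-11-16 becomes 2011-12-07.
Since 2011-12-07 is a Wednesday and not a holiday, the date is unchanged.
Final deadline: 2011-12-07.

2011-12-07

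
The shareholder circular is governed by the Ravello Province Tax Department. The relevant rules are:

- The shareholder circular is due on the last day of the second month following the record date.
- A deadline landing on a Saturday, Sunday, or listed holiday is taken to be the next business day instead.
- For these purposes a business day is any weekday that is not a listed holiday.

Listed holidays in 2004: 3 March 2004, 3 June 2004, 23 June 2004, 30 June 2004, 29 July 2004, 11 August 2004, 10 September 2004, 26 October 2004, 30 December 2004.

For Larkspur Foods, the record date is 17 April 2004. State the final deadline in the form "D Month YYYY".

2 months after 17 April 2004 is June 2004; that month ends on 30 June 2004.
30 June 2004 is a listed holiday; the next business day is 1 July 2004 (Thursday).
Final deadline: 1 July 2004.

1 July 2004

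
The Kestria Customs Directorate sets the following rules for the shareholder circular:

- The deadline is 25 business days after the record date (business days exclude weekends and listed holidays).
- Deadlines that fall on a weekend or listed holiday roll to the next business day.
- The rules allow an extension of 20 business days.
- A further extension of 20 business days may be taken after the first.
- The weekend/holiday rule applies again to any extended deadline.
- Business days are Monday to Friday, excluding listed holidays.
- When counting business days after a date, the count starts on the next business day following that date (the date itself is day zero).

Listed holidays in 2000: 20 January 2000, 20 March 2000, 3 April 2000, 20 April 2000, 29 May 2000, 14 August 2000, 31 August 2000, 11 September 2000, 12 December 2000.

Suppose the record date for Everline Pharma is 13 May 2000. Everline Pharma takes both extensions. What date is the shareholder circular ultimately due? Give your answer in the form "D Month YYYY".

25 business days after 13 May 2000, excluding weekends and holidays, is 19 June 2000.
19 June 2000 is a Monday and not a listed holiday, so it stands.
Applying the 20-business-day extension: 20 business days after 19 June 2000 is 17 July 2000.
17 July 2000 falls on a Monday, which is a business day, so no adjustment is needed.
Applying the 20-business-day extension: 20 business days after 17 July 2000 is 15 August 2000.
15 August 2000 is a Tuesday and not a listed holiday, so it stands.
So the filing is due 15 August 2000.

15 August 2000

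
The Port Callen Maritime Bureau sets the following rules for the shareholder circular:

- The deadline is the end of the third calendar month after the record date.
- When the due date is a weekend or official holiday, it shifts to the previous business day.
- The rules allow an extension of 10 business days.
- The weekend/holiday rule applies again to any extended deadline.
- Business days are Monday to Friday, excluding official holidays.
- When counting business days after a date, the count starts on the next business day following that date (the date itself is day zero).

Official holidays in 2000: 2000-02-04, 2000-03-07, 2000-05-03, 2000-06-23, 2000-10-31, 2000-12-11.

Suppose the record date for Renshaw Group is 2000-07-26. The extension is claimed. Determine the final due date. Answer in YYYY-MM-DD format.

3 months after 2000-07-26 falls in October 2000; the last day of that month is 2000-10-31.
2000-10-31 is a listed holiday, so it moves to the preceding business day, 2000-10-30 (Monday).
Applying the 10-business-day extension: 10 business days after 2000-10-30 is 2000-11-14.
2000-11-14 is a Tuesday and not a listed holiday, so it stands.
So the filing is due 2000-11-14.

2000-11-14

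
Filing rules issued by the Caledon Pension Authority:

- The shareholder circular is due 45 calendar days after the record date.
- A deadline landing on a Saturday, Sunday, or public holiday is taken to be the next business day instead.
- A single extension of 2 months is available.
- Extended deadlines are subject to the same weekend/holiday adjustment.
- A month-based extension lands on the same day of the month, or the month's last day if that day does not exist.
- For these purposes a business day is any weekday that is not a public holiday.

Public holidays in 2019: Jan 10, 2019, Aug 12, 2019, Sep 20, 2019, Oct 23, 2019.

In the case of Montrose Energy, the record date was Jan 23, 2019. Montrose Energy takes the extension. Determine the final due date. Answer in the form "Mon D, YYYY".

45 calendar days after Jan 23, 2019 is Mar 9, 2019.
Because Mar 9, 2019 is a Saturday, the deadline becomes Mar 11, 2019 (Monday).
Applying the 2 months extension: 2 months after Mar 11, 2019 is May 11, 2019.
May 11, 2019 is a Saturday, so it moves to the next business day, May 13, 2019 (Monday).
So the filing is due May 13, 2019.

May 13, 2019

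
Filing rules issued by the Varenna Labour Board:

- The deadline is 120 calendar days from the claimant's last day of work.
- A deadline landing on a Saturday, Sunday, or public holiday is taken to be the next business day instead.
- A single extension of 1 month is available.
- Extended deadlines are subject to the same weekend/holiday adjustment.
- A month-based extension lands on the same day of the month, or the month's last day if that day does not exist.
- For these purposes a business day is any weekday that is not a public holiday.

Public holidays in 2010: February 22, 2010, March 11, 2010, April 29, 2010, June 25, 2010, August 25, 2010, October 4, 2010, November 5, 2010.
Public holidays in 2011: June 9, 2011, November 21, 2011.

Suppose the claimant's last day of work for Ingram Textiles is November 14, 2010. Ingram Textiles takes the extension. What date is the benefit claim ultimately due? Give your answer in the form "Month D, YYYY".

April 14, 2011

Trigger date November 14, 2010 + 120 calendar days = March 14, 2011.
March 14, 2011 is a Monday and not a listed holiday, so it stands.
The 1 month extension carries March 14, 2011 to April 14, 2011.
Since April 14, 2011 is a Thursday and not a holiday, the date is unchanged.
Final deadline: April 14, 2011.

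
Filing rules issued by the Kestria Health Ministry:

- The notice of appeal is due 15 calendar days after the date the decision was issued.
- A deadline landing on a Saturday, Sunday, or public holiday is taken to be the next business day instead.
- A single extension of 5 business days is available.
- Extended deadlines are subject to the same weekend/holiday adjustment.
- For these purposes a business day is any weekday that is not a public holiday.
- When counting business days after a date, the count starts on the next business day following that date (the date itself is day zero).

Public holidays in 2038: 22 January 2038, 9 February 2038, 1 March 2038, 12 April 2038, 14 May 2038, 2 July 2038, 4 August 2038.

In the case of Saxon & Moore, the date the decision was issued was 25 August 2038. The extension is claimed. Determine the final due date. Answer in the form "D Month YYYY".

16 September 2038

15 calendar days after 25 August 2038 is 9 September 2038.
9 September 2038 falls on a Thursday, which is a business day, so no adjustment is needed.
Counting 5 further business days from 9 September 2038 reaches 16 September 2038.
Since 16 September 2038 is a Thursday and not a holiday, the date is unchanged.
So the filing is due 16 September 2038.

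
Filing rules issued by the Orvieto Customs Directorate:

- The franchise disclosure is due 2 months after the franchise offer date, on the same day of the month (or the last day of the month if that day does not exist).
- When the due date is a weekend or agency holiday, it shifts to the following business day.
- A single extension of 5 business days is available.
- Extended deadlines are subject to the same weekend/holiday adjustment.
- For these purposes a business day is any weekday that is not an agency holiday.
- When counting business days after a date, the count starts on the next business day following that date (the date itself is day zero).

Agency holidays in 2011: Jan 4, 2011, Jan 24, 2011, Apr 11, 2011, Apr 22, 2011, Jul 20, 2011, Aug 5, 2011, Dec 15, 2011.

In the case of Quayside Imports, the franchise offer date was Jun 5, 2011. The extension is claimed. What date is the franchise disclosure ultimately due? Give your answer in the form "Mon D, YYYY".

Aug 15, 2011

2 months after Jun 5, 2011, on the same day of the month, is Aug 5, 2011.
Because Aug 5, 2011 is a listed holiday, the deadline becomes Aug 8, 2011 (Monday).
The 5-business-day extension runs from Aug 8, 2011 to Aug 15, 2011.
Since Aug 15, 2011 is a Monday and not a holiday, the date is unchanged.
The final due date is Aug 15, 2011.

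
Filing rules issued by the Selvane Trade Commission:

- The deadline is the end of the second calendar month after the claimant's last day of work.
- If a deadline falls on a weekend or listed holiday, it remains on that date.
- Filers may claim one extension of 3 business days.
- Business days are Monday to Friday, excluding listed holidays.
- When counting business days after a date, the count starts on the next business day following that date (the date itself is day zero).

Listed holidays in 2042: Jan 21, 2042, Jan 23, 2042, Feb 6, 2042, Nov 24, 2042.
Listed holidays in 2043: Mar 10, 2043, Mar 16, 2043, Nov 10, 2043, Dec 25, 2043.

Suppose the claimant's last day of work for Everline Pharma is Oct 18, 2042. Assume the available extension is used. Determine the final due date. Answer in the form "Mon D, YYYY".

2 months after Oct 18, 2042 is December 2042; that month ends on Dec 31, 2042.
Dec 31, 2042 falls on a Wednesday. The rules make no weekend/holiday allowance, so it remains Dec 31, 2042.
Counting 3 further business days from Dec 31, 2042 reaches Jan 5, 2043.
No adjustment is made for weekends or holidays, so Jan 5, 2043 stands.
Final deadline: Jan 5, 2043.

Jan 5, 2043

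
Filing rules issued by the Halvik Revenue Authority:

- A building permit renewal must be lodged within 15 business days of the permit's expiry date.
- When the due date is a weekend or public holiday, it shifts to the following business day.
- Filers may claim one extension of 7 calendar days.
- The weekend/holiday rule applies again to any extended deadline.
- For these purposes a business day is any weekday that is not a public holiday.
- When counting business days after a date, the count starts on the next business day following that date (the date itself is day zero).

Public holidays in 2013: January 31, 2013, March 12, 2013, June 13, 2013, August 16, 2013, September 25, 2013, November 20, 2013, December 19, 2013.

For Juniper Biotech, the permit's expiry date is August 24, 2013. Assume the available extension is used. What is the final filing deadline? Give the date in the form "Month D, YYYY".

September 20, 2013

15 business days after August 24, 2013, excluding weekends and holidays, is September 13, 2013.
September 13, 2013 falls on a Friday, which is a business day, so no adjustment is needed.
Add the 7 calendar-day extension to September 13, 2013: September 20, 2013.
September 20, 2013 is a Friday and not a listed holiday, so it stands.
The final due date is September 20, 2013.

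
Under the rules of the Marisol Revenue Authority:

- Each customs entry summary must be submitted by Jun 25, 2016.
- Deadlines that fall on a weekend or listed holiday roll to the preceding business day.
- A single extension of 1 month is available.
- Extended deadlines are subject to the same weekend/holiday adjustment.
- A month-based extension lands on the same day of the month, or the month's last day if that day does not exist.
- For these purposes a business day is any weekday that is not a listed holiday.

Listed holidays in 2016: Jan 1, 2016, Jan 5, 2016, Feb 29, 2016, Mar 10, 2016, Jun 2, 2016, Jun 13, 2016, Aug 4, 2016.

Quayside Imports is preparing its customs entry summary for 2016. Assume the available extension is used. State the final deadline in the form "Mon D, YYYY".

Jul 22, 2016

Start from the fixed due date, Jun 25, 2016.
Because Jun 25, 2016 is a Saturday, the deadline becomes Jun 24, 2016 (Friday).
Applying the 1 month extension: 1 month after Jun 24, 2016 is Jul 24, 2016.
Jul 24, 2016 falls on a Sunday. Rolling to the preceding business day gives Jul 22, 2016, a Friday.
So the filing is due Jul 22, 2016.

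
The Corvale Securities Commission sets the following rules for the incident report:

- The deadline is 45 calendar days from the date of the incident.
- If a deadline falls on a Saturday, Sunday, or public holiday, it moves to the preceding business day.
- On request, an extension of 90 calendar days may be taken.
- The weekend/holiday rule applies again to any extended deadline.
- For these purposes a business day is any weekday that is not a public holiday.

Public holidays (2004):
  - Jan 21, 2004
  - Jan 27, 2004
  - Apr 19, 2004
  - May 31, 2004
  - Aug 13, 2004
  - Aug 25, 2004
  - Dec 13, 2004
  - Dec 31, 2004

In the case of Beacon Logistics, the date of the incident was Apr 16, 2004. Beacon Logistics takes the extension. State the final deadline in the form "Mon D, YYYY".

Trigger date Apr 16, 2004 + 45 calendar days = May 31, 2004.
Because May 31, 2004 is a listed holiday, the deadline becomes May 28, 2004 (Friday).
Add the 90 calendar-day extension to May 28, 2004: Aug 26, 2004.
Aug 26, 2004 falls on a Thursday, which is a business day, so no adjustment is needed.
The final due date is Aug 26, 2004.

Aug 26, 2004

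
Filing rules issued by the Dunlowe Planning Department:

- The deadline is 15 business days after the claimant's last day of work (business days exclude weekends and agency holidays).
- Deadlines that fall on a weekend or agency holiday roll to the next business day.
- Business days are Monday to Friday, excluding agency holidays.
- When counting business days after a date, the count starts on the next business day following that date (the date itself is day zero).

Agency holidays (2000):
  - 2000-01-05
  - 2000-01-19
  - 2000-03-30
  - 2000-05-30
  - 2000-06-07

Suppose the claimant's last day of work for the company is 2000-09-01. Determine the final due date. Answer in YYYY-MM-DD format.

2000-09-22

Counting 15 business days after 2000-09-01 (skipping weekends and listed holidays) reaches 2000-09-22.
2000-09-22 (Friday) is already a business day.
Final deadline: 2000-09-22.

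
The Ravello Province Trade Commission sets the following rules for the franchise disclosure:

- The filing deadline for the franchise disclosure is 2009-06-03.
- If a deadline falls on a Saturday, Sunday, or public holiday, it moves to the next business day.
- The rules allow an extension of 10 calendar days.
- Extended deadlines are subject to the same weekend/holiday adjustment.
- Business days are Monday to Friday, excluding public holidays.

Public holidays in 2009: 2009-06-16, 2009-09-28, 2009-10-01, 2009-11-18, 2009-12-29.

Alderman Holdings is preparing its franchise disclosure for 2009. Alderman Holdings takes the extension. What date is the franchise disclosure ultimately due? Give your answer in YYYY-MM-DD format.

The statutory due date is 2009-06-03.
Since 2009-06-03 is a Wednesday and not a holiday, the date is unchanged.
With the 10-day extension, 2009-06-03 becomes 2009-06-13.
2009-06-13 falls on a Saturday. Rolling to the next business day gives 2009-06-15, a Monday.
Final deadline: 2009-06-15.

2009-06-15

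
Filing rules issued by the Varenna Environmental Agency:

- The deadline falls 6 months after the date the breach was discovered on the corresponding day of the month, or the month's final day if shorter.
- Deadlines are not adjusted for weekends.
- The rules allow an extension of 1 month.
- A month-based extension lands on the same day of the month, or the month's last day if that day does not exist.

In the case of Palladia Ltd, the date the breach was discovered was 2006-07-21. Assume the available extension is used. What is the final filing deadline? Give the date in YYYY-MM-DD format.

6 months after 2006-07-21, on the same day of the month, is 2007-01-21.
No adjustment is made for weekends or holidays, so 2007-01-21 stands.
Applying the 1 month extension: 1 month after 2007-01-21 is 2007-02-21.
No adjustment is made for weekends or holidays, so 2007-02-21 stands.
So the filing is due 2007-02-21.

2007-02-21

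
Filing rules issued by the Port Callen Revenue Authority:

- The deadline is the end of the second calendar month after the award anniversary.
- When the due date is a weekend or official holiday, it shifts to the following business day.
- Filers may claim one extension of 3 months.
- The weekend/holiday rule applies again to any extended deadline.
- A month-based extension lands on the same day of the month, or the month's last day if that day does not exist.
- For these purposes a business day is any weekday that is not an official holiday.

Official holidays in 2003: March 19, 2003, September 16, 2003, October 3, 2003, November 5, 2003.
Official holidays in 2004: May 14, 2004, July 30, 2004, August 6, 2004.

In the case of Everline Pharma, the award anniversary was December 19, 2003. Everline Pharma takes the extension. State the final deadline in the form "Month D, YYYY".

June 1, 2004

2 months after December 19, 2003 falls in February 2004; the last day of that month is February 29, 2004.
Because February 29, 2004 is a Sunday, the deadline becomes March 1, 2004 (Monday).
Add 3 months to March 1, 2004: June 1, 2004.
Since June 1, 2004 is a Tuesday and not a holiday, the date is unchanged.
So the filing is due June 1, 2004.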